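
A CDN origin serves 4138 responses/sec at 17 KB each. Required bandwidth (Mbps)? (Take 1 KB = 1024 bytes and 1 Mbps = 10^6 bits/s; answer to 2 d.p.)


Formula: Mbps = payload_bytes * RPS * 8 / 1e6
Payload per request = 17 KB = 17 * 1024 = 17408 bytes
Total bytes/sec = 17408 * 4138 = 72034304
Total bits/sec = 72034304 * 8 = 576274432
Mbps = 576274432 / 1e6 = 576.27

576.27 Mbps


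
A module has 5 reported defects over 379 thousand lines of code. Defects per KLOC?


Defect density = defects / KLOC
Defect density = 5 / 379
Defect density = 0.013 defects/KLOC

0.013 defects/KLOC


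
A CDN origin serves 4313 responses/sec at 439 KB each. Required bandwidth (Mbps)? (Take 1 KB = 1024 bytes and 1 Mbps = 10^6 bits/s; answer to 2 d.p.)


Formula: Mbps = payload_bytes * RPS * 8 / 1e6
Payload per request = 439 KB = 439 * 1024 = 449536 bytes
Total bytes/sec = 449536 * 4313 = 1938848768
Total bits/sec = 1938848768 * 8 = 15510790144
Mbps = 15510790144 / 1e6 = 15510.79

15510.79 Mbps


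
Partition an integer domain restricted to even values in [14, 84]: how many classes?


Constraint: even integers in [14, 84]
Class 1: x < 14 — out-of-range invalid
Class 2: x in [14,84] but odd — wrong type invalid
Class 3: x in [14,84] and even — valid
Class 4: x > 84 — out-of-range invalid
Total equivalence classes: 4

4 equivalence classes


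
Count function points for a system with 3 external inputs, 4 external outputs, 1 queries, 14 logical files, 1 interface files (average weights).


UFP = EI*4 + EO*5 + EQ*4 + ILF*10 + EIF*7
UFP = 3*4 + 4*5 + 1*4 + 14*10 + 1*7
UFP = 12 + 20 + 4 + 140 + 7
UFP = 183

183


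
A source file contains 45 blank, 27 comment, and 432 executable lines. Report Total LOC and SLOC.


Total LOC = blank + comment + code
Total LOC = 45 + 27 + 432 = 504
SLOC (source only) = code = 432

Total LOC: 504, SLOC: 432


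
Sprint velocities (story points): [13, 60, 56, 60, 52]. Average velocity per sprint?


Formula: Avg velocity = Total points / Number of sprints
Points: [13, 60, 56, 60, 52]
Sum = 13 + 60 + 56 + 60 + 52 = 241
Avg velocity = 241 / 5 = 48.2 points/sprint

48.2 points/sprint


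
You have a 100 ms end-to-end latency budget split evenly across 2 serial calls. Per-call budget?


Formula: per_stage = total_budget / stages
per_stage = 100 / 2
per_stage = 50.0 ms

50.0 ms


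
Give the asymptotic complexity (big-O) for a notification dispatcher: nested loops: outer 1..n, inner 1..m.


Reasoning: product of independent bounds
Complexity: O(n*m)

O(n*m)


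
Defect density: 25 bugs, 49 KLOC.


Defect density = defects / KLOC
Defect density = 25 / 49
Defect density = 0.51 defects/KLOC

0.51 defects/KLOC


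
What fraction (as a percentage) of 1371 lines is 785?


Coverage = covered / total * 100
Coverage = 785 / 1371 * 100
Coverage = 57.26%

57.26%


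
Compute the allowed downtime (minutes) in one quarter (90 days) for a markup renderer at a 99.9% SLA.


Formula: allowed downtime = period * (100 - SLA) / 100
Period (quarter (90 days)) = 129600 minutes
Unavailability fraction = (100 - 99.9) / 100
Allowed downtime = 129600 * (100 - 99.9) / 100
Allowed downtime = 129.6 minutes

129.6 minutes


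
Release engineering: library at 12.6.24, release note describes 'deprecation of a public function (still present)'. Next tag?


Current: 12.6.24
Change category: 'deprecation of a public function (still present)' → minor bump
SemVer rule: minor bump → increment MINOR, reset PATCH to 0 (MAJOR unchanged)
New: 12.7.0

12.7.0


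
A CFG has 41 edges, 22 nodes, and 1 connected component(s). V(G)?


Formula: V(G) = E - N + 2P
V(G) = 41 - 22 + 2*1
V(G) = 19 + 2
V(G) = 21

21


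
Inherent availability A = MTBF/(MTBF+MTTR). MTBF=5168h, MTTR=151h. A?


Availability = MTBF / (MTBF + MTTR)
Availability = 5168 / (5168 + 151)
Availability = 5168 / 5319
Availability = 97.1611%

97.1611%


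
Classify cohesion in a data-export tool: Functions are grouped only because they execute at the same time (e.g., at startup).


Reasoning: Related by timing only
Type: Temporal cohesion

Temporal cohesion


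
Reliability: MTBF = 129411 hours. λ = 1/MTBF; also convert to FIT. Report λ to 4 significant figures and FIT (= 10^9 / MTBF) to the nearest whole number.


Formula: λ = 1 / MTBF; FIT = λ × 1e9 = 1e9 / MTBF
λ = 1 / 129411 ≈ 7.727e-06 failures/hour
FIT = 1e9 / 129411 ≈ 7727 failures per 1e9 hours (nearest whole number)

λ = 7.727e-06 /h, FIT = 7727


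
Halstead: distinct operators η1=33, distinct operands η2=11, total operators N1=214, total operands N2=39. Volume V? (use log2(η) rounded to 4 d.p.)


Formula: V = N * log2(η), where N = N1 + N2 and η = η1 + η2
η = 33 + 11 = 44
N = 214 + 39 = 253
log2(44) ≈ 5.4594
V = 253 * 5.4594 = 1381.23

1381.23


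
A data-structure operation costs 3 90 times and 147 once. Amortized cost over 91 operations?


Formula: Amortized cost = Total cost / Operations
Total cost = (90 * 3) + (1 * 147)
Total cost = 270 + 147 = 417
Amortized = 417 / 91 = 4.5824

4.5824


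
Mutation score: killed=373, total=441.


Mutation score = killed / total * 100
Mutation score = 373 / 441 * 100
Mutation score = 84.58%

84.58%


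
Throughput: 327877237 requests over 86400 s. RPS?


Formula: throughput = requests / seconds
throughput = 327877237 / 86400
throughput = 3794.88 requests/second

3794.88 requests/second


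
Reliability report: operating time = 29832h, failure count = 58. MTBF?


Formula: MTBF = Total operating time / Number of failures
MTBF = 29832 / 58
MTBF = 514.34 hours

514.34 hours


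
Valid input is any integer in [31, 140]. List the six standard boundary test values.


Range: [31, 140]
Boundaries: just below min, min, min+1, max-1, max, just above max
Values: [30, 31, 32, 139, 140, 141]

[30, 31, 32, 139, 140, 141]


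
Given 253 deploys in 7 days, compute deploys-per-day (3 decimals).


Formula: deployments per day = releases / days
= 253 / 7
= 36.143 deploys/day
(equivalently, 253.0 deploys/week)

36.143 deploys/day


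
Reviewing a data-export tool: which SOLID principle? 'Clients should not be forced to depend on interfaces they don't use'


This describes the Interface Segregation Principle (ISP)

Interface Segregation Principle (ISP)


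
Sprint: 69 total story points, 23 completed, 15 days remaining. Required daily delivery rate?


Formula: Required rate = Remaining points / Days left
Remaining = 69 - 23 = 46 points
Required rate = 46 / 15 = 3.07 points/day

3.07 points/day


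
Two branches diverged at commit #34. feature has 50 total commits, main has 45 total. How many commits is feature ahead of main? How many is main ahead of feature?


Common ancestor: commit #34
feature commits after divergence: 50 - 34 = 16
main commits after divergence: 45 - 34 = 11
feature is 16 commits ahead of main
main is 11 commits ahead of feature

feature ahead: 16, main ahead: 11


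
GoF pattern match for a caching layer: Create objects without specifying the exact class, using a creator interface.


This matches the Factory Method pattern

Factory Method


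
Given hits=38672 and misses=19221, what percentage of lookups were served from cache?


Formula: hit rate = hits / (hits + misses) * 100
hit rate = 38672 / (38672 + 19221) * 100
hit rate = 38672 / 57893 * 100
hit rate = 66.8%

66.8%


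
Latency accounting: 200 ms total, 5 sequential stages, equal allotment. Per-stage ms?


Formula: per_stage = total_budget / stages
per_stage = 200 / 5
per_stage = 40.0 ms

40.0 ms


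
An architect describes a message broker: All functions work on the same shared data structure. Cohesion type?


Reasoning: Functions share data
Type: Communicational cohesion

Communicational cohesion


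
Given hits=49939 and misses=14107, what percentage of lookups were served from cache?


Formula: hit rate = hits / (hits + misses) * 100
hit rate = 49939 / (49939 + 14107) * 100
hit rate = 49939 / 64046 * 100
hit rate = 77.97%

77.97%


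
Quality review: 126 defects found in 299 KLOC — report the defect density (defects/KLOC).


Defect density = defects / KLOC
Defect density = 126 / 299
Defect density = 0.421 defects/KLOC

0.421 defects/KLOC


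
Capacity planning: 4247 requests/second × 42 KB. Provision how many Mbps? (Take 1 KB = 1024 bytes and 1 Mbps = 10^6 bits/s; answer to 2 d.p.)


Formula: Mbps = payload_bytes * RPS * 8 / 1e6
Payload per request = 42 KB = 42 * 1024 = 43008 bytes
Total bytes/sec = 43008 * 4247 = 182654976
Total bits/sec = 182654976 * 8 = 1461239808
Mbps = 1461239808 / 1e6 = 1461.24

1461.24 Mbps


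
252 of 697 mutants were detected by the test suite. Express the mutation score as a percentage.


Mutation score = killed / total * 100
Mutation score = 252 / 697 * 100
Mutation score = 36.15%

36.15%


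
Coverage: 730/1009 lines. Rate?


Coverage = covered / total * 100
Coverage = 730 / 1009 * 100
Coverage = 72.35%

72.35%


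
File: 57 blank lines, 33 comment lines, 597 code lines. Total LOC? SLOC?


Total LOC = blank + comment + code
Total LOC = 57 + 33 + 597 = 687
SLOC (source only) = code = 597

Total LOC: 687, SLOC: 597


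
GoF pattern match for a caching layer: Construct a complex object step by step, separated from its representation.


This matches the Builder pattern

Builder


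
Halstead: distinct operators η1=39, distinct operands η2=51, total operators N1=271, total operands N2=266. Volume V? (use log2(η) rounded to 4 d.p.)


Formula: V = N * log2(η), where N = N1 + N2 and η = η1 + η2
η = 39 + 51 = 90
N = 271 + 266 = 537
log2(90) ≈ 6.4919
V = 537 * 6.4919 = 3486.15

3486.15


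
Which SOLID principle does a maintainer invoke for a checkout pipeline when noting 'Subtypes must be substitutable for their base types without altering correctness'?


This describes the Liskov Substitution Principle (LSP)

Liskov Substitution Principle (LSP)


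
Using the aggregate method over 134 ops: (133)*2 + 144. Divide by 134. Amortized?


Formula: Amortized cost = Total cost / Operations
Total cost = (133 * 2) + (1 * 144)
Total cost = 266 + 144 = 410
Amortized = 410 / 134 = 3.0597

3.0597


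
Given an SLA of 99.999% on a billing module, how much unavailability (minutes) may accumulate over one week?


Formula: allowed downtime = period * (100 - SLA) / 100
Period (week) = 10080 minutes
Unavailability fraction = (100 - 99.999) / 100
Allowed downtime = 10080 * (100 - 99.999) / 100
Allowed downtime = 0.1008 minutes

0.1008 minutes


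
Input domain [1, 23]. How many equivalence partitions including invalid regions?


Valid range: [1, 23]
Class 1: x < 1 — invalid
Class 2: 1 ≤ x ≤ 23 — valid
Class 3: x > 23 — invalid
Total equivalence classes: 3

3 equivalence classes


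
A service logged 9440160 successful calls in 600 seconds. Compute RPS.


Formula: throughput = requests / seconds
throughput = 9440160 / 600
throughput = 15733.6 requests/second

15733.6 requests/second


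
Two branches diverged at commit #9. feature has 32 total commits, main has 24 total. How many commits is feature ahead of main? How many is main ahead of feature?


Common ancestor: commit #9
feature commits after divergence: 32 - 9 = 23
main commits after divergence: 24 - 9 = 15
feature is 23 commits ahead of main
main is 15 commits ahead of feature

feature ahead: 23, main ahead: 15


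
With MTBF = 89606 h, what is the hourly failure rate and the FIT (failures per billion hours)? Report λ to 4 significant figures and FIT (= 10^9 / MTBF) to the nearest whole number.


Formula: λ = 1 / MTBF; FIT = λ × 1e9 = 1e9 / MTBF
λ = 1 / 89606 ≈ 1.116e-05 failures/hour
FIT = 1e9 / 89606 ≈ 11160 failures per 1e9 hours (nearest whole number)

λ = 1.116e-05 /h, FIT = 11160


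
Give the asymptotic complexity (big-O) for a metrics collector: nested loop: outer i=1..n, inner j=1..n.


Reasoning: n iterations times n iterations
Complexity: O(n^2)

O(n^2)


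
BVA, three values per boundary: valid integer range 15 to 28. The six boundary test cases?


Range: [15, 28]
Boundaries: just below min, min, min+1, max-1, max, just above max
Values: [14, 15, 16, 27, 28, 29]

[14, 15, 16, 27, 28, 29]


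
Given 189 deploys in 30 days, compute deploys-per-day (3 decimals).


Formula: deployments per day = releases / days
= 189 / 30
= 6.3 deploys/day
(equivalently, 44.1 deploys/week)

6.3 deploys/day


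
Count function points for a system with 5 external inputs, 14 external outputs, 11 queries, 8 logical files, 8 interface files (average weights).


UFP = EI*4 + EO*5 + EQ*4 + ILF*10 + EIF*7
UFP = 5*4 + 14*5 + 11*4 + 8*10 + 8*7
UFP = 20 + 70 + 44 + 80 + 56
UFP = 270

270


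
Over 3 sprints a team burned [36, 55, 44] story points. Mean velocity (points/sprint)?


Formula: Avg velocity = Total points / Number of sprints
Points: [36, 55, 44]
Sum = 36 + 55 + 44 = 135
Avg velocity = 135 / 3 = 45.0 points/sprint

45.0 points/sprint


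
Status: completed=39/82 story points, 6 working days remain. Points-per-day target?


Formula: Required rate = Remaining points / Days left
Remaining = 82 - 39 = 43 points
Required rate = 43 / 6 = 7.17 points/day

7.17 points/day


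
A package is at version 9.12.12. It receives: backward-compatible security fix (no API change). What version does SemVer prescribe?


Current: 9.12.12
Change category: 'backward-compatible security fix (no API change)' → patch bump
SemVer rule: patch bump → increment PATCH (MAJOR and MINOR unchanged)
New: 9.12.13

9.12.13


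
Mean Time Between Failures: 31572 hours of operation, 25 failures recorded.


Formula: MTBF = Total operating time / Number of failures
MTBF = 31572 / 25
MTBF = 1262.88 hours

1262.88 hours


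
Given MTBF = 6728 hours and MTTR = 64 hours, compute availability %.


Availability = MTBF / (MTBF + MTTR)
Availability = 6728 / (6728 + 64)
Availability = 6728 / 6792
Availability = 99.0577%

99.0577%


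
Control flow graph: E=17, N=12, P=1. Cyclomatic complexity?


Formula: V(G) = E - N + 2P
V(G) = 17 - 12 + 2*1
V(G) = 5 + 2
V(G) = 7

7


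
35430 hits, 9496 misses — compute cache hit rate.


Formula: hit rate = hits / (hits + misses) * 100
hit rate = 35430 / (35430 + 9496) * 100
hit rate = 35430 / 44926 * 100
hit rate = 78.86%

78.86%


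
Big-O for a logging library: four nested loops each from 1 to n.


Reasoning: four levels of nesting
Complexity: O(n^4)

O(n^4)


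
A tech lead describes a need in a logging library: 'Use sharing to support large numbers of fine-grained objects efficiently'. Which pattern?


This matches the Flyweight pattern

Flyweight


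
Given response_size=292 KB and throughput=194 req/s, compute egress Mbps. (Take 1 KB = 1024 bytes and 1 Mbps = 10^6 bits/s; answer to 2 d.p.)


Formula: Mbps = payload_bytes * RPS * 8 / 1e6
Payload per request = 292 KB = 292 * 1024 = 299008 bytes
Total bytes/sec = 299008 * 194 = 58007552
Total bits/sec = 58007552 * 8 = 464060416
Mbps = 464060416 / 1e6 = 464.06

464.06 Mbps


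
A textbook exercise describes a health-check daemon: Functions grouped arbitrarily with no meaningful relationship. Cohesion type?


Reasoning: Worst: random grouping
Type: Coincidental cohesion

Coincidental cohesion


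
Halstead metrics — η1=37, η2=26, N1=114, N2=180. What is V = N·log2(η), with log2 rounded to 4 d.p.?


Formula: V = N * log2(η), where N = N1 + N2 and η = η1 + η2
η = 37 + 26 = 63
N = 114 + 180 = 294
log2(63) ≈ 5.9773
V = 294 * 5.9773 = 1757.33

1757.33


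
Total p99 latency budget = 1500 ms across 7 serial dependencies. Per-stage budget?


Formula: per_stage = total_budget / stages
per_stage = 1500 / 7
per_stage = 214.29 ms

214.29 ms


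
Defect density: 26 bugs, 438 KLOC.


Defect density = defects / KLOC
Defect density = 26 / 438
Defect density = 0.059 defects/KLOC

0.059 defects/KLOC


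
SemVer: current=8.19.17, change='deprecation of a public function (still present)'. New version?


Current: 8.19.17
Change category: 'deprecation of a public function (still present)' → minor bump
SemVer rule: minor bump → increment MINOR, reset PATCH to 0 (MAJOR unchanged)
New: 8.20.0

8.20.0


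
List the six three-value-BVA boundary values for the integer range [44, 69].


Range: [44, 69]
Boundaries: just below min, min, min+1, max-1, max, just above max
Values: [43, 44, 45, 68, 69, 70]

[43, 44, 45, 68, 69, 70]


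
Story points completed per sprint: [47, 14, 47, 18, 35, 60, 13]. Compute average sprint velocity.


Formula: Avg velocity = Total points / Number of sprints
Points: [47, 14, 47, 18, 35, 60, 13]
Sum = 47 + 14 + 47 + 18 + 35 + 60 + 13 = 234
Avg velocity = 234 / 7 = 33.43 points/sprint

33.43 points/sprint


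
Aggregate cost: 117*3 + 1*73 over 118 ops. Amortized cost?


Formula: Amortized cost = Total cost / Operations
Total cost = (117 * 3) + (1 * 73)
Total cost = 351 + 73 = 424
Amortized = 424 / 118 = 3.5932

3.5932


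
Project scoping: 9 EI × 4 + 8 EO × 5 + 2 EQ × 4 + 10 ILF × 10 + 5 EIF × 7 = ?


UFP = EI*4 + EO*5 + EQ*4 + ILF*10 + EIF*7
UFP = 9*4 + 8*5 + 2*4 + 10*10 + 5*7
UFP = 36 + 40 + 8 + 100 + 35
UFP = 219

219


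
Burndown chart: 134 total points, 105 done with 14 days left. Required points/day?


Formula: Required rate = Remaining points / Days left
Remaining = 134 - 105 = 29 points
Required rate = 29 / 14 = 2.07 points/day

2.07 points/day


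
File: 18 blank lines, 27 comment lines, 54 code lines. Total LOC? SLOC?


Total LOC = blank + comment + code
Total LOC = 18 + 27 + 54 = 99
SLOC (source only) = code = 54

Total LOC: 99, SLOC: 54


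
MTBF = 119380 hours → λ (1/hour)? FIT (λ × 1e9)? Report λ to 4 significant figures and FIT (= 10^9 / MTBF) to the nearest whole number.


Formula: λ = 1 / MTBF; FIT = λ × 1e9 = 1e9 / MTBF
λ = 1 / 119380 ≈ 8.377e-06 failures/hour
FIT = 1e9 / 119380 ≈ 8377 failures per 1e9 hours (nearest whole number)

λ = 8.377e-06 /h, FIT = 8377


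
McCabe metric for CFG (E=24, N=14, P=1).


Formula: V(G) = E - N + 2P
V(G) = 24 - 14 + 2*1
V(G) = 10 + 2
V(G) = 12

12


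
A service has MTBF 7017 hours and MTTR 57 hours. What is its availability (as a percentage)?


Availability = MTBF / (MTBF + MTTR)
Availability = 7017 / (7017 + 57)
Availability = 7017 / 7074
Availability = 99.1942%

99.1942%


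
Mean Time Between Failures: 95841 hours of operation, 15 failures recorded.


Formula: MTBF = Total operating time / Number of failures
MTBF = 95841 / 15
MTBF = 6389.4 hours

6389.4 hours


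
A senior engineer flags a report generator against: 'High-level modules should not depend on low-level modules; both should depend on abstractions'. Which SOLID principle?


This describes the Dependency Inversion Principle (DIP)

Dependency Inversion Principle (DIP)


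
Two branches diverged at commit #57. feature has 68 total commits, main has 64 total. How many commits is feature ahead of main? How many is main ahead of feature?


Common ancestor: commit #57
feature commits after divergence: 68 - 57 = 11
main commits after divergence: 64 - 57 = 7
feature is 11 commits ahead of main
main is 7 commits ahead of feature

feature ahead: 11, main ahead: 7


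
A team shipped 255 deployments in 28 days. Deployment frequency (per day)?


Formula: deployments per day = releases / days
= 255 / 28
= 9.107 deploys/day
(equivalently, 63.75 deploys/week)

9.107 deploys/day


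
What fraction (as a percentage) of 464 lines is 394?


Coverage = covered / total * 100
Coverage = 394 / 464 * 100
Coverage = 84.91%

84.91%


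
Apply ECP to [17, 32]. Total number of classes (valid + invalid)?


Valid range: [17, 32]
Class 1: x < 17 — invalid
Class 2: 17 ≤ x ≤ 32 — valid
Class 3: x > 32 — invalid
Total equivalence classes: 3

3 equivalence classes


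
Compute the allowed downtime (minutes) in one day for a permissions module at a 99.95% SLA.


Formula: allowed downtime = period * (100 - SLA) / 100
Period (day) = 1440 minutes
Unavailability fraction = (100 - 99.95) / 100
Allowed downtime = 1440 * (100 - 99.95) / 100
Allowed downtime = 0.72 minutes

0.72 minutes


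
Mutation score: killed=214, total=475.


Mutation score = killed / total * 100
Mutation score = 214 / 475 * 100
Mutation score = 45.05%

45.05%


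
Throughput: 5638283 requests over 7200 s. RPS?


Formula: throughput = requests / seconds
throughput = 5638283 / 7200
throughput = 783.09 requests/second

783.09 requests/second


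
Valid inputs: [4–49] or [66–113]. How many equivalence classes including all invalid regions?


Valid ranges: [4,49] and [66,113]
Class 1: x < 4 — invalid
Class 2: 4 ≤ x ≤ 49 — valid
Class 3: 49 < x < 66 — invalid (gap between ranges)
Class 4: 66 ≤ x ≤ 113 — valid
Class 5: x > 113 — invalid
Total equivalence classes: 5

5 equivalence classes


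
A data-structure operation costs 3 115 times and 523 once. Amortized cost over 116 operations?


Formula: Amortized cost = Total cost / Operations
Total cost = (115 * 3) + (1 * 523)
Total cost = 345 + 523 = 868
Amortized = 868 / 116 = 7.4828

7.4828


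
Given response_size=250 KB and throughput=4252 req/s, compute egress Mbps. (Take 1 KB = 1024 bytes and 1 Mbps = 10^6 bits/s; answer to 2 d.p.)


Formula: Mbps = payload_bytes * RPS * 8 / 1e6
Payload per request = 250 KB = 250 * 1024 = 256000 bytes
Total bytes/sec = 256000 * 4252 = 1088512000
Total bits/sec = 1088512000 * 8 = 8708096000
Mbps = 8708096000 / 1e6 = 8708.1

8708.1 Mbps


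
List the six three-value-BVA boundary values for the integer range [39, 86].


Range: [39, 86]
Boundaries: just below min, min, min+1, max-1, max, just above max
Values: [38, 39, 40, 85, 86, 87]

[38, 39, 40, 85, 86, 87]


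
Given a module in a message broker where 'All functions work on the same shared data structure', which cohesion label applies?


Reasoning: Functions share data
Type: Communicational cohesion

Communicational cohesion


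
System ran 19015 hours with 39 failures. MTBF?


Formula: MTBF = Total operating time / Number of failures
MTBF = 19015 / 39
MTBF = 487.56 hours

487.56 hours


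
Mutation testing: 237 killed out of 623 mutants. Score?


Mutation score = killed / total * 100
Mutation score = 237 / 623 * 100
Mutation score = 38.04%

38.04%


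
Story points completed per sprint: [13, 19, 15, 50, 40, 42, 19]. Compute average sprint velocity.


Formula: Avg velocity = Total points / Number of sprints
Points: [13, 19, 15, 50, 40, 42, 19]
Sum = 13 + 19 + 15 + 50 + 40 + 42 + 19 = 198
Avg velocity = 198 / 7 = 28.29 points/sprint

28.29 points/sprint


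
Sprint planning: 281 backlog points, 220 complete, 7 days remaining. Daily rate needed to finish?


Formula: Required rate = Remaining points / Days left
Remaining = 281 - 220 = 61 points
Required rate = 61 / 7 = 8.71 points/day

8.71 points/day


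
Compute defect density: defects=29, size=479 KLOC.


Defect density = defects / KLOC
Defect density = 29 / 479
Defect density = 0.061 defects/KLOC

0.061 defects/KLOC


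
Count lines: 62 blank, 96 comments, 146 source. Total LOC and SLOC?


Total LOC = blank + comment + code
Total LOC = 62 + 96 + 146 = 304
SLOC (source only) = code = 146

Total LOC: 304, SLOC: 146


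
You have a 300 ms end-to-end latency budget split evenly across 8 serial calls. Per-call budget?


Formula: per_stage = total_budget / stages
per_stage = 300 / 8
per_stage = 37.5 ms

37.5 ms


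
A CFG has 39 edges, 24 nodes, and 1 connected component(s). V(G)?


Formula: V(G) = E - N + 2P
V(G) = 39 - 24 + 2*1
V(G) = 15 + 2
V(G) = 17

17


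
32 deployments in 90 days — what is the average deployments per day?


Formula: deployments per day = releases / days
= 32 / 90
= 0.356 deploys/day
(equivalently, 2.49 deploys/week)

0.356 deploys/day


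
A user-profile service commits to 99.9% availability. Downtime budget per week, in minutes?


Formula: allowed downtime = period * (100 - SLA) / 100
Period (week) = 10080 minutes
Unavailability fraction = (100 - 99.9) / 100
Allowed downtime = 10080 * (100 - 99.9) / 100
Allowed downtime = 10.08 minutes

10.08 minutes


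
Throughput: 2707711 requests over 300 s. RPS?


Formula: throughput = requests / seconds
throughput = 2707711 / 300
throughput = 9025.7 requests/second

9025.7 requests/second


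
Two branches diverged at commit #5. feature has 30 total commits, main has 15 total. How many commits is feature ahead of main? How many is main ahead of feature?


Common ancestor: commit #5
feature commits after divergence: 30 - 5 = 25
main commits after divergence: 15 - 5 = 10
feature is 25 commits ahead of main
main is 10 commits ahead of feature

feature ahead: 25, main ahead: 10


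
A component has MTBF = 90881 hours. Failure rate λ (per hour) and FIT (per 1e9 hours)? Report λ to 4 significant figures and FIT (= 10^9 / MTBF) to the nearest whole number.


Formula: λ = 1 / MTBF; FIT = λ × 1e9 = 1e9 / MTBF
λ = 1 / 90881 ≈ 1.100e-05 failures/hour
FIT = 1e9 / 90881 ≈ 11003 failures per 1e9 hours (nearest whole number)

λ = 1.100e-05 /h, FIT = 11003


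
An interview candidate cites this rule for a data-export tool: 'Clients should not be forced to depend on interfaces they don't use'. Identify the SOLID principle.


This describes the Interface Segregation Principle (ISP)

Interface Segregation Principle (ISP)


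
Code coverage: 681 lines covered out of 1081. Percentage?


Coverage = covered / total * 100
Coverage = 681 / 1081 * 100
Coverage = 63.0%

63.0%


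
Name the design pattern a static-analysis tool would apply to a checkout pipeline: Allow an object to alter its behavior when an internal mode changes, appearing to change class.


This matches the State pattern

State


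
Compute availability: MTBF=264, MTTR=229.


Availability = MTBF / (MTBF + MTTR)
Availability = 264 / (264 + 229)
Availability = 264 / 493
Availability = 53.5497%

53.5497%


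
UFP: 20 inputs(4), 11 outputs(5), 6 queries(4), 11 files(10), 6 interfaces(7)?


UFP = EI*4 + EO*5 + EQ*4 + ILF*10 + EIF*7
UFP = 20*4 + 11*5 + 6*4 + 11*10 + 6*7
UFP = 80 + 55 + 24 + 110 + 42
UFP = 311

311


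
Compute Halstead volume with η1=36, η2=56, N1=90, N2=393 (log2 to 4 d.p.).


Formula: V = N * log2(η), where N = N1 + N2 and η = η1 + η2
η = 36 + 56 = 92
N = 90 + 393 = 483
log2(92) ≈ 6.5236
V = 483 * 6.5236 = 3150.90

3150.90


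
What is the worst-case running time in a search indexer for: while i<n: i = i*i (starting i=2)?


Reasoning: squaring drives double-exponential growth; iterations ~ log log n
Complexity: O(log log n)

O(log log n)


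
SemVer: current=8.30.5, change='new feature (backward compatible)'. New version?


Current: 8.30.5
Change category: 'new feature (backward compatible)' → minor bump
SemVer rule: minor bump → increment MINOR, reset PATCH to 0 (MAJOR unchanged)
New: 8.31.0

8.31.0


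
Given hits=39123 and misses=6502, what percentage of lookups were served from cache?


Formula: hit rate = hits / (hits + misses) * 100
hit rate = 39123 / (39123 + 6502) * 100
hit rate = 39123 / 45625 * 100
hit rate = 85.75%

85.75%


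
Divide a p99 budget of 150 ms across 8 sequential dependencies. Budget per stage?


Formula: per_stage = total_budget / stages
per_stage = 150 / 8
per_stage = 18.75 ms

18.75 ms


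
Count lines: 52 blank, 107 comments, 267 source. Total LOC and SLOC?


Total LOC = blank + comment + code
Total LOC = 52 + 107 + 267 = 426
SLOC (source only) = code = 267

Total LOC: 426, SLOC: 267


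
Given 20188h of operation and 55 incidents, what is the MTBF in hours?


Formula: MTBF = Total operating time / Number of failures
MTBF = 20188 / 55
MTBF = 367.05 hours

367.05 hours


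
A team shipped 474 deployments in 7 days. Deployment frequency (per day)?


Formula: deployments per day = releases / days
= 474 / 7
= 67.714 deploys/day
(equivalently, 474.0 deploys/week)

67.714 deploys/day


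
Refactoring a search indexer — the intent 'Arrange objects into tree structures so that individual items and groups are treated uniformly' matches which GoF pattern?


This matches the Composite pattern

Composite


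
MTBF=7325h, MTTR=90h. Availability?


Availability = MTBF / (MTBF + MTTR)
Availability = 7325 / (7325 + 90)
Availability = 7325 / 7415
Availability = 98.7862%

98.7862%


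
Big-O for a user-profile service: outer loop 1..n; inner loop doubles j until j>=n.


Reasoning: linear outer times logarithmic inner
Complexity: O(n log n)

O(n log n)


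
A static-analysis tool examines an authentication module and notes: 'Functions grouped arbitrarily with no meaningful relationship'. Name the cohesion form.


Reasoning: Worst: random grouping
Type: Coincidental cohesion

Coincidental cohesion


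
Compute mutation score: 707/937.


Mutation score = killed / total * 100
Mutation score = 707 / 937 * 100
Mutation score = 75.45%

75.45%


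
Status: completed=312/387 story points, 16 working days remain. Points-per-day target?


Formula: Required rate = Remaining points / Days left
Remaining = 387 - 312 = 75 points
Required rate = 75 / 16 = 4.69 points/day

4.69 points/day


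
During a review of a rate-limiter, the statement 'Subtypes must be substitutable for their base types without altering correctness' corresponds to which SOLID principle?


This describes the Liskov Substitution Principle (LSP)

Liskov Substitution Principle (LSP)


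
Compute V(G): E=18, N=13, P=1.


Formula: V(G) = E - N + 2P
V(G) = 18 - 13 + 2*1
V(G) = 5 + 2
V(G) = 7

7


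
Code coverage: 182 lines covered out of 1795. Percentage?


Coverage = covered / total * 100
Coverage = 182 / 1795 * 100
Coverage = 10.14%

10.14%


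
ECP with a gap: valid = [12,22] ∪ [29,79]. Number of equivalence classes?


Valid ranges: [12,22] and [29,79]
Class 1: x < 12 — invalid
Class 2: 12 ≤ x ≤ 22 — valid
Class 3: 22 < x < 29 — invalid (gap between ranges)
Class 4: 29 ≤ x ≤ 79 — valid
Class 5: x > 79 — invalid
Total equivalence classes: 5

5 equivalence classes


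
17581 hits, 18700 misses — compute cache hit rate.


Formula: hit rate = hits / (hits + misses) * 100
hit rate = 17581 / (17581 + 18700) * 100
hit rate = 17581 / 36281 * 100
hit rate = 48.46%

48.46%


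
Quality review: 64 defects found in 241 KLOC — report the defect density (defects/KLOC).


Defect density = defects / KLOC
Defect density = 64 / 241
Defect density = 0.266 defects/KLOC

0.266 defects/KLOC


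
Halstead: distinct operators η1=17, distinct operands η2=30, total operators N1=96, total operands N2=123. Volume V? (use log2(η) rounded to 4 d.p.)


Formula: V = N * log2(η), where N = N1 + N2 and η = η1 + η2
η = 17 + 30 = 47
N = 96 + 123 = 219
log2(47) ≈ 5.5546
V = 219 * 5.5546 = 1216.46

1216.46


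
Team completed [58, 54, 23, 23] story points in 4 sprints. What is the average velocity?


Formula: Avg velocity = Total points / Number of sprints
Points: [58, 54, 23, 23]
Sum = 58 + 54 + 23 + 23 = 158
Avg velocity = 158 / 4 = 39.5 points/sprint

39.5 points/sprint


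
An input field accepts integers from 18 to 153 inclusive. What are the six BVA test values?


Range: [18, 153]
Boundaries: just below min, min, min+1, max-1, max, just above max
Values: [17, 18, 19, 152, 153, 154]

[17, 18, 19, 152, 153, 154]


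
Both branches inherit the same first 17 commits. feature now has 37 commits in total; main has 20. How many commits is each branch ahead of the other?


Common ancestor: commit #17
feature commits after divergence: 37 - 17 = 20
main commits after divergence: 20 - 17 = 3
feature is 20 commits ahead of main
main is 3 commits ahead of feature

feature ahead: 20, main ahead: 3


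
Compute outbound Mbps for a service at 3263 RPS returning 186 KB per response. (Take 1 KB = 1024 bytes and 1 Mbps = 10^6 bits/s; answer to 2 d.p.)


Formula: Mbps = payload_bytes * RPS * 8 / 1e6
Payload per request = 186 KB = 186 * 1024 = 190464 bytes
Total bytes/sec = 190464 * 3263 = 621484032
Total bits/sec = 621484032 * 8 = 4971872256
Mbps = 4971872256 / 1e6 = 4971.87

4971.87 Mbps


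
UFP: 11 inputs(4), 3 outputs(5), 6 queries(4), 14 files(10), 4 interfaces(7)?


UFP = EI*4 + EO*5 + EQ*4 + ILF*10 + EIF*7
UFP = 11*4 + 3*5 + 6*4 + 14*10 + 4*7
UFP = 44 + 15 + 24 + 140 + 28
UFP = 251

251


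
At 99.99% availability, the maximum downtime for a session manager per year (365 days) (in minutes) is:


Formula: allowed downtime = period * (100 - SLA) / 100
Period (year (365 days)) = 525600 minutes
Unavailability fraction = (100 - 99.99) / 100
Allowed downtime = 525600 * (100 - 99.99) / 100
Allowed downtime = 52.56 minutes

52.56 minutes


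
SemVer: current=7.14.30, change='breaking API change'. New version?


Current: 7.14.30
Change category: 'breaking API change' → major bump
SemVer rule: major bump → increment MAJOR, reset MINOR and PATCH to 0
New: 8.0.0

8.0.0


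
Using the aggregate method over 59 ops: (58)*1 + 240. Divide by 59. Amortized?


Formula: Amortized cost = Total cost / Operations
Total cost = (58 * 1) + (1 * 240)
Total cost = 58 + 240 = 298
Amortized = 298 / 59 = 5.0508

5.0508


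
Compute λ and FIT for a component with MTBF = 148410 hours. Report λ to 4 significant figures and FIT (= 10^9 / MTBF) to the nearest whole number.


Formula: λ = 1 / MTBF; FIT = λ × 1e9 = 1e9 / MTBF
λ = 1 / 148410 ≈ 6.738e-06 failures/hour
FIT = 1e9 / 148410 ≈ 6738 failures per 1e9 hours (nearest whole number)

λ = 6.738e-06 /h, FIT = 6738


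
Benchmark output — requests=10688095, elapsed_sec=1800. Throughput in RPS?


Formula: throughput = requests / seconds
throughput = 10688095 / 1800
throughput = 5937.83 requests/second

5937.83 requests/second


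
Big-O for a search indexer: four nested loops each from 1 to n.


Reasoning: four levels of nesting
Complexity: O(n^4)

O(n^4)


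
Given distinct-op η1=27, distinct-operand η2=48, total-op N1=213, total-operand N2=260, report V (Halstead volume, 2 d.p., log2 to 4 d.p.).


Formula: V = N * log2(η), where N = N1 + N2 and η = η1 + η2
η = 27 + 48 = 75
N = 213 + 260 = 473
log2(75) ≈ 6.2288
V = 473 * 6.2288 = 2946.22

2946.22


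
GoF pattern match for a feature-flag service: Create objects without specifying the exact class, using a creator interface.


This matches the Factory Method pattern

Factory Method


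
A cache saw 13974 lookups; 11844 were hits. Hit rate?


Formula: hit rate = hits / (hits + misses) * 100
hit rate = 11844 / (11844 + 2130) * 100
hit rate = 11844 / 13974 * 100
hit rate = 84.76%

84.76%


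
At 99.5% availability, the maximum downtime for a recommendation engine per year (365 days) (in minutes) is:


Formula: allowed downtime = period * (100 - SLA) / 100
Period (year (365 days)) = 525600 minutes
Unavailability fraction = (100 - 99.5) / 100
Allowed downtime = 525600 * (100 - 99.5) / 100
Allowed downtime = 2628.0 minutes

2628.0 minutes


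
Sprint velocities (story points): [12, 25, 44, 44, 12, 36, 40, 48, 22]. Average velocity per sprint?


Formula: Avg velocity = Total points / Number of sprints
Points: [12, 25, 44, 44, 12, 36, 40, 48, 22]
Sum = 12 + 25 + 44 + 44 + 12 + 36 + 40 + 48 + 22 = 283
Avg velocity = 283 / 9 = 31.44 points/sprint

31.44 points/sprint


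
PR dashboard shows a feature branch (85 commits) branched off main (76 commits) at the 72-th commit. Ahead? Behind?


Common ancestor: commit #72
feature commits after divergence: 85 - 72 = 13
main commits after divergence: 76 - 72 = 4
feature is 13 commits ahead of main
main is 4 commits ahead of feature

feature ahead: 13, main ahead: 4


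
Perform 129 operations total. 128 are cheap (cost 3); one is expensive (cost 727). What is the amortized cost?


Formula: Amortized cost = Total cost / Operations
Total cost = (128 * 3) + (1 * 727)
Total cost = 384 + 727 = 1111
Amortized = 1111 / 129 = 8.6124

8.6124


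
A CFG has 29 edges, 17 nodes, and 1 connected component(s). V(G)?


Formula: V(G) = E - N + 2P
V(G) = 29 - 17 + 2*1
V(G) = 12 + 2
V(G) = 14

14


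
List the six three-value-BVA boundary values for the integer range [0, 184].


Range: [0, 184]
Boundaries: just below min, min, min+1, max-1, max, just above max
Values: [-1, 0, 1, 183, 184, 185]

[-1, 0, 1, 183, 184, 185]


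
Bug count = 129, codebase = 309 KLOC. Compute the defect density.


Defect density = defects / KLOC
Defect density = 129 / 309
Defect density = 0.417 defects/KLOC

0.417 defects/KLOC


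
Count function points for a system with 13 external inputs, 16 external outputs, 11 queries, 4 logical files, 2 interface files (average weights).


UFP = EI*4 + EO*5 + EQ*4 + ILF*10 + EIF*7
UFP = 13*4 + 16*5 + 11*4 + 4*10 + 2*7
UFP = 52 + 80 + 44 + 40 + 14
UFP = 230

230


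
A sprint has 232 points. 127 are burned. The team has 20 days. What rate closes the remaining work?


Formula: Required rate = Remaining points / Days left
Remaining = 232 - 127 = 105 points
Required rate = 105 / 20 = 5.25 points/day

5.25 points/day


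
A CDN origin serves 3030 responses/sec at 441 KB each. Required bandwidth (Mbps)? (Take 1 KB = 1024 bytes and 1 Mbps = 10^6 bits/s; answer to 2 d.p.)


Formula: Mbps = payload_bytes * RPS * 8 / 1e6
Payload per request = 441 KB = 441 * 1024 = 451584 bytes
Total bytes/sec = 451584 * 3030 = 1368299520
Total bits/sec = 1368299520 * 8 = 10946396160
Mbps = 10946396160 / 1e6 = 10946.4

10946.4 Mbps


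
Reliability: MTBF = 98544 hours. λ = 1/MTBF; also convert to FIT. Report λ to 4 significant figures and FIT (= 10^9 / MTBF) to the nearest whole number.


Formula: λ = 1 / MTBF; FIT = λ × 1e9 = 1e9 / MTBF
λ = 1 / 98544 ≈ 1.015e-05 failures/hour
FIT = 1e9 / 98544 ≈ 10148 failures per 1e9 hours (nearest whole number)

λ = 1.015e-05 /h, FIT = 10148


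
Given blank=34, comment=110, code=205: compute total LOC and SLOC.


Total LOC = blank + comment + code
Total LOC = 34 + 110 + 205 = 349
SLOC (source only) = code = 205

Total LOC: 349, SLOC: 205


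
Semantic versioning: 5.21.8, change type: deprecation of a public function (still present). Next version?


Current: 5.21.8
Change category: 'deprecation of a public function (still present)' → minor bump
SemVer rule: minor bump → increment MINOR, reset PATCH to 0 (MAJOR unchanged)
New: 5.22.0

5.22.0


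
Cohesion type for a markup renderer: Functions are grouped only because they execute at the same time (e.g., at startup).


Reasoning: Related by timing only
Type: Temporal cohesion

Temporal cohesion


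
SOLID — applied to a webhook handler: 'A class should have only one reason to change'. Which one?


This describes the Single Responsibility Principle (SRP)

Single Responsibility Principle (SRP)


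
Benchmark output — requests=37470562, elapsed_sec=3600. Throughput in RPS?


Formula: throughput = requests / seconds
throughput = 37470562 / 3600
throughput = 10408.49 requests/second

10408.49 requests/second


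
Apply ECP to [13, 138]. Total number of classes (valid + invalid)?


Valid range: [13, 138]
Class 1: x < 13 — invalid
Class 2: 13 ≤ x ≤ 138 — valid
Class 3: x > 138 — invalid
Total equivalence classes: 3

3 equivalence classes


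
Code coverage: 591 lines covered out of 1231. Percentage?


Coverage = covered / total * 100
Coverage = 591 / 1231 * 100
Coverage = 48.01%

48.01%


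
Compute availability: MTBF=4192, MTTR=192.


Availability = MTBF / (MTBF + MTTR)
Availability = 4192 / (4192 + 192)
Availability = 4192 / 4384
Availability = 95.6204%

95.6204%
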